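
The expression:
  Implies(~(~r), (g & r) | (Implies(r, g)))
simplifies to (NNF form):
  g | ~r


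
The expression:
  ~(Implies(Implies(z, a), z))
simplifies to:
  ~z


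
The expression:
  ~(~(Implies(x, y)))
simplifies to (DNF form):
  y | ~x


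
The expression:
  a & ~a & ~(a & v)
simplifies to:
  False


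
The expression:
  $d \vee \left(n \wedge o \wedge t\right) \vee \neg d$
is always true.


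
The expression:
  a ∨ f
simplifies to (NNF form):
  a ∨ f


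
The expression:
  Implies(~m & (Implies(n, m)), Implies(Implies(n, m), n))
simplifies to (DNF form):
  m | n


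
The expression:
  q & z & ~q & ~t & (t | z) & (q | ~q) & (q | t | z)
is never true.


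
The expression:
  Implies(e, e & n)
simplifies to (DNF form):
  n | ~e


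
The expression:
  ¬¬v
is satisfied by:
  {v: True}


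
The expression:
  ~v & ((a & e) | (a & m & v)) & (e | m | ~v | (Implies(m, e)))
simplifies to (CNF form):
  a & e & ~v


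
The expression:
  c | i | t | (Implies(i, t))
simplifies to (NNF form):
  True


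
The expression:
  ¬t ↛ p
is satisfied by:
  {p: False, t: False}


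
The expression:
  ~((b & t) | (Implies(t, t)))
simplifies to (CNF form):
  False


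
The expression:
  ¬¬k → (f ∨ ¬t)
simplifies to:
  f ∨ ¬k ∨ ¬t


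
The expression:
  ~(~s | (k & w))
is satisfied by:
  {s: True, w: False, k: False}
  {k: True, s: True, w: False}
  {w: True, s: True, k: False}


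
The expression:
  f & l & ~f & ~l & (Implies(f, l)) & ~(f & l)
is never true.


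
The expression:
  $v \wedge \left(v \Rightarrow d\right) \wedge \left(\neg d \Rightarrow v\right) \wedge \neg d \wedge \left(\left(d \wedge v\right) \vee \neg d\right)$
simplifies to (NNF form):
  $\text{False}$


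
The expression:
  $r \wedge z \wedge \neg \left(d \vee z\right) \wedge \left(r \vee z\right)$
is never true.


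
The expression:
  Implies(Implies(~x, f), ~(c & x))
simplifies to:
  ~c | ~x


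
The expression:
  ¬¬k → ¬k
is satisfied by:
  {k: False}


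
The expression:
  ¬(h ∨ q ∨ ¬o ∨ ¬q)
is never true.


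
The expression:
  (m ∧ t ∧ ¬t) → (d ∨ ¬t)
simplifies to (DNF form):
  True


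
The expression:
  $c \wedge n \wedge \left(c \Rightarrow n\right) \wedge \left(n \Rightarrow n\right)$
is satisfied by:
  {c: True, n: True}


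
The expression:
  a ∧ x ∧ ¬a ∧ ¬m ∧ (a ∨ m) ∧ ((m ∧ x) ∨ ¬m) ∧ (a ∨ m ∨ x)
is never true.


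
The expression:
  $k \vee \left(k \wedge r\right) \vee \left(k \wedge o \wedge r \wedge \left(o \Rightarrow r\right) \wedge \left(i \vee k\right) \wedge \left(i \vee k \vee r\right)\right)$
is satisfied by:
  {k: True}


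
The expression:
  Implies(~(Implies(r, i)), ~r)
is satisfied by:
  {i: True, r: False}
  {r: False, i: False}
  {r: True, i: True}


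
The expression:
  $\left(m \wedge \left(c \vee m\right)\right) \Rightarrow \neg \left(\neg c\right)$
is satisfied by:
  {c: True, m: False}
  {m: False, c: False}
  {m: True, c: True}


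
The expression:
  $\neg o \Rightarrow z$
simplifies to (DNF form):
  $o \vee z$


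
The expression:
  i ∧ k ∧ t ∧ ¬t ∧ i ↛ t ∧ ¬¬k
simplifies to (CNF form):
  False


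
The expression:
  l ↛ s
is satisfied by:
  {l: True, s: False}


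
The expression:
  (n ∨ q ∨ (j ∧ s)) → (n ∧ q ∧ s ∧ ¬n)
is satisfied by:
  {n: False, q: False, s: False, j: False}
  {j: True, n: False, q: False, s: False}
  {s: True, n: False, q: False, j: False}


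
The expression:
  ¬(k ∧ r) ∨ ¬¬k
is always true.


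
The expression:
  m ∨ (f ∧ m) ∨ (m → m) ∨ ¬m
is always true.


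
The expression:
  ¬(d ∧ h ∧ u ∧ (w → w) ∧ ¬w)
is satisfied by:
  {w: True, u: False, d: False, h: False}
  {h: False, u: False, w: False, d: False}
  {h: True, w: True, u: False, d: False}
  {h: True, u: False, w: False, d: False}
  {d: True, w: True, h: False, u: False}
  {d: True, h: False, u: False, w: False}
  {d: True, h: True, w: True, u: False}
  {d: True, h: True, u: False, w: False}
  {w: True, u: True, d: False, h: False}
  {u: True, d: False, w: False, h: False}
  {h: True, u: True, w: True, d: False}
  {h: True, u: True, d: False, w: False}
  {w: True, u: True, d: True, h: False}
  {u: True, d: True, h: False, w: False}
  {h: True, u: True, d: True, w: True}


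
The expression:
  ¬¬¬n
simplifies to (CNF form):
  ¬n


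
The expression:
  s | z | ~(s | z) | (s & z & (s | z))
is always true.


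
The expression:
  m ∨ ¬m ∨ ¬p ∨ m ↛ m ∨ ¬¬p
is always true.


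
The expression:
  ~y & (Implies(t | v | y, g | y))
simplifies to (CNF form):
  ~y & (g | ~t) & (g | ~v)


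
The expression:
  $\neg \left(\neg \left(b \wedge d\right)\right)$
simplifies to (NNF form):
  $b \wedge d$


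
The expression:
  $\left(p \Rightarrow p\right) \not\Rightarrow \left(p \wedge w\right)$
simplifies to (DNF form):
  $\neg p \vee \neg w$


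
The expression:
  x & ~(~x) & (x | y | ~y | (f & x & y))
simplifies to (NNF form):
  x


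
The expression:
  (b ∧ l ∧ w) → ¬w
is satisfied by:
  {l: False, b: False, w: False}
  {w: True, l: False, b: False}
  {b: True, l: False, w: False}
  {w: True, b: True, l: False}
  {l: True, w: False, b: False}
  {w: True, l: True, b: False}
  {b: True, l: True, w: False}


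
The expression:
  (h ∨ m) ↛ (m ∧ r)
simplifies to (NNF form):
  (h ∧ ¬m) ∨ (m ∧ ¬r)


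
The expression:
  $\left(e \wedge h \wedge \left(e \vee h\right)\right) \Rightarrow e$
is always true.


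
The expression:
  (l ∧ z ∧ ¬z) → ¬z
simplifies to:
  True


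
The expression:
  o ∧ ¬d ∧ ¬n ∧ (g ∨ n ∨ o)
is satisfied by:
  {o: True, n: False, d: False}


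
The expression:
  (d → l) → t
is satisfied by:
  {d: True, t: True, l: False}
  {t: True, l: False, d: False}
  {d: True, t: True, l: True}
  {t: True, l: True, d: False}
  {d: True, l: False, t: False}


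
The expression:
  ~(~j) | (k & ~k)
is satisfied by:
  {j: True}


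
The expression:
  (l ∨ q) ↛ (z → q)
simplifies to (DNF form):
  l ∧ z ∧ ¬q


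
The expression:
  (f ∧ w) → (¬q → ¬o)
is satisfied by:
  {q: True, w: False, o: False, f: False}
  {q: False, w: False, o: False, f: False}
  {f: True, q: True, w: False, o: False}
  {f: True, q: False, w: False, o: False}
  {q: True, o: True, f: False, w: False}
  {o: True, f: False, w: False, q: False}
  {f: True, o: True, q: True, w: False}
  {f: True, o: True, q: False, w: False}
  {q: True, w: True, f: False, o: False}
  {w: True, f: False, o: False, q: False}
  {q: True, f: True, w: True, o: False}
  {f: True, w: True, q: False, o: False}
  {q: True, o: True, w: True, f: False}
  {o: True, w: True, f: False, q: False}
  {f: True, o: True, w: True, q: True}


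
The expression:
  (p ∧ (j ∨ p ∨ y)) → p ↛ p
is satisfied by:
  {p: False}


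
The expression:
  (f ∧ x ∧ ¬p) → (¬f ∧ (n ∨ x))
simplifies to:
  p ∨ ¬f ∨ ¬x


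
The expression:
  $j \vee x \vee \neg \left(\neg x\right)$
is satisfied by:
  {x: True, j: True}
  {x: True, j: False}
  {j: True, x: False}


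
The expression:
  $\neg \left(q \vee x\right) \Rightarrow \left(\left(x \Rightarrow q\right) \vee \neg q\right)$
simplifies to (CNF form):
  $\text{True}$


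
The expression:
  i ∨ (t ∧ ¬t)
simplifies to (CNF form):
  i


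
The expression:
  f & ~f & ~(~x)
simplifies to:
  False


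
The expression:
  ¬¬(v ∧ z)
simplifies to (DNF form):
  v ∧ z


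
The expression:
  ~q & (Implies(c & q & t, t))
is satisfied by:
  {q: False}


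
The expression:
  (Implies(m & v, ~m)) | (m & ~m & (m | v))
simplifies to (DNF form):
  ~m | ~v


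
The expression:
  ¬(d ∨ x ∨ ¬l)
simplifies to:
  l ∧ ¬d ∧ ¬x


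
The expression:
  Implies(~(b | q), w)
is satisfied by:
  {b: True, q: True, w: True}
  {b: True, q: True, w: False}
  {b: True, w: True, q: False}
  {b: True, w: False, q: False}
  {q: True, w: True, b: False}
  {q: True, w: False, b: False}
  {w: True, q: False, b: False}


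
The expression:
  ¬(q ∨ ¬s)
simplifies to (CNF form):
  s ∧ ¬q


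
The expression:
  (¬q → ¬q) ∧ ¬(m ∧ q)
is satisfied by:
  {m: False, q: False}
  {q: True, m: False}
  {m: True, q: False}


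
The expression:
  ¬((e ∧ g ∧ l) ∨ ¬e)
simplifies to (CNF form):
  e ∧ (¬g ∨ ¬l)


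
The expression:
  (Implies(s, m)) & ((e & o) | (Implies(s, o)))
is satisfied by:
  {m: True, o: True, s: False}
  {m: True, o: False, s: False}
  {o: True, m: False, s: False}
  {m: False, o: False, s: False}
  {m: True, s: True, o: True}


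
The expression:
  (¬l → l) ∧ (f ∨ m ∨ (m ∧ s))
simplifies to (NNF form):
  l ∧ (f ∨ m)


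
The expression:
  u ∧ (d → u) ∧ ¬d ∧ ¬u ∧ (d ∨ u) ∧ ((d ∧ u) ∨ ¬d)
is never true.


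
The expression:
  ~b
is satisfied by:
  {b: False}


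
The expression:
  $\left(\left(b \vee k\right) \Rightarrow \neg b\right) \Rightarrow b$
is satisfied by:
  {b: True}


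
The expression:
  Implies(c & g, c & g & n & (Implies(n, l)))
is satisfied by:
  {n: True, l: True, g: False, c: False}
  {n: True, l: False, g: False, c: False}
  {l: True, n: False, g: False, c: False}
  {n: False, l: False, g: False, c: False}
  {n: True, c: True, l: True, g: False}
  {n: True, c: True, l: False, g: False}
  {c: True, l: True, n: False, g: False}
  {c: True, n: False, l: False, g: False}
  {n: True, g: True, l: True, c: False}
  {n: True, g: True, l: False, c: False}
  {g: True, l: True, n: False, c: False}
  {g: True, n: False, l: False, c: False}
  {n: True, c: True, g: True, l: True}


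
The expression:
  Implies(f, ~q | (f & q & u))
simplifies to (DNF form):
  u | ~f | ~q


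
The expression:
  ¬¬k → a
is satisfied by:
  {a: True, k: False}
  {k: False, a: False}
  {k: True, a: True}


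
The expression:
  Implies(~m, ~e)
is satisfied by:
  {m: True, e: False}
  {e: False, m: False}
  {e: True, m: True}


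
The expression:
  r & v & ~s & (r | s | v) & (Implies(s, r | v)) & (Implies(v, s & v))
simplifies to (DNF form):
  False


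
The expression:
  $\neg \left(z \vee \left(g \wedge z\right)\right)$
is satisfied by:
  {z: False}


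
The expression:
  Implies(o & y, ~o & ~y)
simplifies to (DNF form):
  ~o | ~y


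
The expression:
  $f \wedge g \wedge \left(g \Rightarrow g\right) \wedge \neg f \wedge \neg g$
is never true.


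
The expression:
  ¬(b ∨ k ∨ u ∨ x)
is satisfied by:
  {u: False, b: False, k: False, x: False}


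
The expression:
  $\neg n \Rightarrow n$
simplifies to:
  $n$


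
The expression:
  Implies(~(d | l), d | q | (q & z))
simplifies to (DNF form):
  d | l | q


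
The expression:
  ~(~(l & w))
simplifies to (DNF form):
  l & w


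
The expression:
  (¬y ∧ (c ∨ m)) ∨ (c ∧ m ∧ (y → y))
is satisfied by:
  {c: True, m: True, y: False}
  {c: True, m: False, y: False}
  {m: True, c: False, y: False}
  {y: True, c: True, m: True}


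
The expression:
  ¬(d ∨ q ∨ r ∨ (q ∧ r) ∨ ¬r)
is never true.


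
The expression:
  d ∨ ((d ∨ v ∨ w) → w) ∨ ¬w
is always true.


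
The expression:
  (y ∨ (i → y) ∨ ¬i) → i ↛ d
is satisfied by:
  {i: True, d: False, y: False}
  {i: True, y: True, d: False}
  {i: True, d: True, y: False}


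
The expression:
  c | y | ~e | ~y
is always true.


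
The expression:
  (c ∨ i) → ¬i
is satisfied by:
  {i: False}


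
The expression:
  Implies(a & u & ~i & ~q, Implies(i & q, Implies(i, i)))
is always true.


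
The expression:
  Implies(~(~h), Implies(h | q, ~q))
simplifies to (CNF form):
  ~h | ~q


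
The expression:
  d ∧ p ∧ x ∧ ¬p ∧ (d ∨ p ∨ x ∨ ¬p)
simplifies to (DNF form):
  False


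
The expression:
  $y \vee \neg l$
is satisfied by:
  {y: True, l: False}
  {l: False, y: False}
  {l: True, y: True}


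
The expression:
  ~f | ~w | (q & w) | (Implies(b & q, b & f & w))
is always true.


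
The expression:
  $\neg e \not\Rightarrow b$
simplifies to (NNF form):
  $\neg b \wedge \neg e$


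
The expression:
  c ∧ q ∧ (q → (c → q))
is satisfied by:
  {c: True, q: True}


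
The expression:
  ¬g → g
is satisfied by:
  {g: True}


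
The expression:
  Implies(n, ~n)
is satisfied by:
  {n: False}


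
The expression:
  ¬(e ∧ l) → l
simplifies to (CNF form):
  l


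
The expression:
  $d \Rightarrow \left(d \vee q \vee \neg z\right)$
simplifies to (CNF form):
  $\text{True}$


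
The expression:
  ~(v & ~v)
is always true.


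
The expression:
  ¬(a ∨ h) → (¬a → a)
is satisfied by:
  {a: True, h: True}
  {a: True, h: False}
  {h: True, a: False}


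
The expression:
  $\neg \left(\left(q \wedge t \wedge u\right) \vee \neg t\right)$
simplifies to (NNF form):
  $t \wedge \left(\neg q \vee \neg u\right)$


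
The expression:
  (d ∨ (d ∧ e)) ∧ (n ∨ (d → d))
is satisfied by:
  {d: True}


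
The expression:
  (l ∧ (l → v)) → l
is always true.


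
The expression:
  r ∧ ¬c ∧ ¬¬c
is never true.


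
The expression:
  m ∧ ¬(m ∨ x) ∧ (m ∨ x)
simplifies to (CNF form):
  False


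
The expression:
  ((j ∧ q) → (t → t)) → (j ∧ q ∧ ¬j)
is never true.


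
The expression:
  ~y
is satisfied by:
  {y: False}


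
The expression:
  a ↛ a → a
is always true.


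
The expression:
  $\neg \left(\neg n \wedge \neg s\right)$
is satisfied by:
  {n: True, s: True}
  {n: True, s: False}
  {s: True, n: False}


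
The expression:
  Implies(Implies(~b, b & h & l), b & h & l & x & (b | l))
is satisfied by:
  {x: True, h: True, l: True, b: False}
  {x: True, h: True, l: False, b: False}
  {x: True, l: True, h: False, b: False}
  {x: True, l: False, h: False, b: False}
  {h: True, l: True, x: False, b: False}
  {h: True, x: False, l: False, b: False}
  {h: False, l: True, x: False, b: False}
  {h: False, x: False, l: False, b: False}
  {x: True, b: True, h: True, l: True}


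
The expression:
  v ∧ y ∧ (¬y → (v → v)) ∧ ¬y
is never true.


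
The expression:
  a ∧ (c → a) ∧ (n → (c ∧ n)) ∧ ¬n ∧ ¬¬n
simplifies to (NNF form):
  False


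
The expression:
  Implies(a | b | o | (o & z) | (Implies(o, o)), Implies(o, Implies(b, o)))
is always true.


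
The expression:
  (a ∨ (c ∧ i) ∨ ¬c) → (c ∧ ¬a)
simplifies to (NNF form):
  c ∧ ¬a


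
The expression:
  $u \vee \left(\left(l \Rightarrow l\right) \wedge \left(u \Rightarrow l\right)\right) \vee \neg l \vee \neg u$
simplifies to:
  $\text{True}$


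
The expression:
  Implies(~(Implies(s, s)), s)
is always true.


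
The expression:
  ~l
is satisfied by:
  {l: False}


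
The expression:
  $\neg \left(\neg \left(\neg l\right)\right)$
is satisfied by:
  {l: False}


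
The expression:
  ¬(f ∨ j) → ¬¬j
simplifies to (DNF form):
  f ∨ j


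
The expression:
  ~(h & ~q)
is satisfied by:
  {q: True, h: False}
  {h: False, q: False}
  {h: True, q: True}


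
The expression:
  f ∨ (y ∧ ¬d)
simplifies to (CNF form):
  (f ∨ y) ∧ (f ∨ ¬d)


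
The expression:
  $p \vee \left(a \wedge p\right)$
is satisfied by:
  {p: True}


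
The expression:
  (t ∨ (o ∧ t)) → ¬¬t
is always true.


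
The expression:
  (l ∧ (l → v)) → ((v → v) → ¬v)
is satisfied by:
  {l: False, v: False}
  {v: True, l: False}
  {l: True, v: False}


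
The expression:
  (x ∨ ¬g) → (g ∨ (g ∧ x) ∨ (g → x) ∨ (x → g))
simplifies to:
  True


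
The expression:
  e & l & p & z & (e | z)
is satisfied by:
  {z: True, p: True, e: True, l: True}


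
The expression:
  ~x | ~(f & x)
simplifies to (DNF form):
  ~f | ~x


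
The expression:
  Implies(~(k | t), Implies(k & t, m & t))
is always true.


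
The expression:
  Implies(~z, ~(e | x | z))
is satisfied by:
  {z: True, x: False, e: False}
  {z: True, e: True, x: False}
  {z: True, x: True, e: False}
  {z: True, e: True, x: True}
  {e: False, x: False, z: False}


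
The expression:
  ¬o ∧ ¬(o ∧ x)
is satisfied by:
  {o: False}


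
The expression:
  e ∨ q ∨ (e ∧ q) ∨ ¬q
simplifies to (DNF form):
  True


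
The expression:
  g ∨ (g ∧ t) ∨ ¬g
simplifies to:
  True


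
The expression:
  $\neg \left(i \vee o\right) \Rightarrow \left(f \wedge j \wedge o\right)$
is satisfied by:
  {i: True, o: True}
  {i: True, o: False}
  {o: True, i: False}


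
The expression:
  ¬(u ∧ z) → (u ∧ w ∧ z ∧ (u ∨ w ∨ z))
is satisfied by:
  {z: True, u: True}


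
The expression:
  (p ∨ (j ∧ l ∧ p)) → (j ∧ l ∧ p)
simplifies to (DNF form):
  (j ∧ l) ∨ ¬p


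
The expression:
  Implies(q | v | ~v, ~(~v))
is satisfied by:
  {v: True}


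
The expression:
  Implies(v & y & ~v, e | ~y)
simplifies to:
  True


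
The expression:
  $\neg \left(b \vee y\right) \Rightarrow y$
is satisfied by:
  {y: True, b: True}
  {y: True, b: False}
  {b: True, y: False}


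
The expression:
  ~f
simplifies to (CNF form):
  ~f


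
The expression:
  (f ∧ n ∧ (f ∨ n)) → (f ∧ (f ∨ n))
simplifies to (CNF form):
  True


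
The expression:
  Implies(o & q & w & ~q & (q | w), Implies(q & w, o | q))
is always true.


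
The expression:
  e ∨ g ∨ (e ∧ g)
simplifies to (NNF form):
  e ∨ g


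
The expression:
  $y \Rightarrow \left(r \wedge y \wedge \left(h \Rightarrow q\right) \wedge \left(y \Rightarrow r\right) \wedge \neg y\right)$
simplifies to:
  $\neg y$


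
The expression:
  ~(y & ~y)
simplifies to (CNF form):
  True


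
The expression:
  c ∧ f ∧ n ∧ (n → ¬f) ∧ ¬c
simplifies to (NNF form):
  False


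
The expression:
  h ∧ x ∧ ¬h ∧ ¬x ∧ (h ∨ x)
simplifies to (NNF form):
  False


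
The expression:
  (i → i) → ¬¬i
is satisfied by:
  {i: True}


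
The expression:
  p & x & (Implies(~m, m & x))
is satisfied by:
  {m: True, p: True, x: True}


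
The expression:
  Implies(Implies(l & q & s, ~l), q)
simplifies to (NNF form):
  q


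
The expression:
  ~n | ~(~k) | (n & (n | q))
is always true.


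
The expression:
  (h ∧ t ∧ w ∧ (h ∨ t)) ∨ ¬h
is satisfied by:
  {t: True, w: True, h: False}
  {t: True, w: False, h: False}
  {w: True, t: False, h: False}
  {t: False, w: False, h: False}
  {t: True, h: True, w: True}


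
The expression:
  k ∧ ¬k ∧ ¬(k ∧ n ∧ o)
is never true.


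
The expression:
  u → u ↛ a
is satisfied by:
  {u: False, a: False}
  {a: True, u: False}
  {u: True, a: False}


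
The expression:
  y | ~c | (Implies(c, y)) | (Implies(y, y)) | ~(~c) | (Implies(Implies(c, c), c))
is always true.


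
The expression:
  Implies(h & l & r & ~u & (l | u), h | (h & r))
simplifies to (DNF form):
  True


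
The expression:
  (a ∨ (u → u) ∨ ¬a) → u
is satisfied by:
  {u: True}


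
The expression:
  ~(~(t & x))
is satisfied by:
  {t: True, x: True}


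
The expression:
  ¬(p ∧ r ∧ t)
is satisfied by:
  {p: False, t: False, r: False}
  {r: True, p: False, t: False}
  {t: True, p: False, r: False}
  {r: True, t: True, p: False}
  {p: True, r: False, t: False}
  {r: True, p: True, t: False}
  {t: True, p: True, r: False}


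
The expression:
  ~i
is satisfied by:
  {i: False}


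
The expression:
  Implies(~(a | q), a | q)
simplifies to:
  a | q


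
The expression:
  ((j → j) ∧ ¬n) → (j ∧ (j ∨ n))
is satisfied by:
  {n: True, j: True}
  {n: True, j: False}
  {j: True, n: False}


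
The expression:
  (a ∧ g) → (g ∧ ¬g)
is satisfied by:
  {g: False, a: False}
  {a: True, g: False}
  {g: True, a: False}


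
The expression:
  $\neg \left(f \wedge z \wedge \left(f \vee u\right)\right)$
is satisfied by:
  {z: False, f: False}
  {f: True, z: False}
  {z: True, f: False}


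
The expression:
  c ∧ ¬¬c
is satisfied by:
  {c: True}


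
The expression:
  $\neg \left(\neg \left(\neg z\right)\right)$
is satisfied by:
  {z: False}


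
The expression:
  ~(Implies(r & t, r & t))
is never true.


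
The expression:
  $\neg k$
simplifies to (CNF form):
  $\neg k$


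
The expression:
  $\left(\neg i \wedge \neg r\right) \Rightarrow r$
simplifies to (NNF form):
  $i \vee r$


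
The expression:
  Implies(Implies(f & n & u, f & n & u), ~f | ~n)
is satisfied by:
  {n: False, f: False}
  {f: True, n: False}
  {n: True, f: False}


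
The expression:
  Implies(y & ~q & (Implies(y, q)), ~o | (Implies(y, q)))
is always true.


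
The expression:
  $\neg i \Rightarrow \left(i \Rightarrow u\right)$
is always true.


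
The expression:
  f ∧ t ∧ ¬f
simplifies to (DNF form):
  False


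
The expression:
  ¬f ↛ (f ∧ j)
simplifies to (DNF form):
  ¬f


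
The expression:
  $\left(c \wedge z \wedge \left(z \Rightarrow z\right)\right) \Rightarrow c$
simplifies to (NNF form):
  $\text{True}$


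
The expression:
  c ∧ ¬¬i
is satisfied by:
  {c: True, i: True}


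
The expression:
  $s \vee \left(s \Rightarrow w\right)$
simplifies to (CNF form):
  $\text{True}$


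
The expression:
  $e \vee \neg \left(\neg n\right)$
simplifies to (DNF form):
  $e \vee n$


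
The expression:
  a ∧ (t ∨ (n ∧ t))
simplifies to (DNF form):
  a ∧ t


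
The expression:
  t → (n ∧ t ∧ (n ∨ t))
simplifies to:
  n ∨ ¬t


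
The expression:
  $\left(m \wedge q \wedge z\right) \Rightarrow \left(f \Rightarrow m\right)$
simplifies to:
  $\text{True}$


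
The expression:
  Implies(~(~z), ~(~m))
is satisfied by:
  {m: True, z: False}
  {z: False, m: False}
  {z: True, m: True}


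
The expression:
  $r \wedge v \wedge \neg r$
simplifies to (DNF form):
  $\text{False}$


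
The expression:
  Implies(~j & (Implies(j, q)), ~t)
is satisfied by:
  {j: True, t: False}
  {t: False, j: False}
  {t: True, j: True}


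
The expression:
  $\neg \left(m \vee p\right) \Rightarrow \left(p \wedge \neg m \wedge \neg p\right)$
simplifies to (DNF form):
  $m \vee p$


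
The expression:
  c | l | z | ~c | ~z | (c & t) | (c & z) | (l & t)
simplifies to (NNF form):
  True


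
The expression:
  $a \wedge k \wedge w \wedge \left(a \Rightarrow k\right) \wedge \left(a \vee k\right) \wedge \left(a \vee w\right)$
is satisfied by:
  {a: True, w: True, k: True}


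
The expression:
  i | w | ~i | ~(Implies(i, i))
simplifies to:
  True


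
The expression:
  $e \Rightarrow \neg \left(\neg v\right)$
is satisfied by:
  {v: True, e: False}
  {e: False, v: False}
  {e: True, v: True}


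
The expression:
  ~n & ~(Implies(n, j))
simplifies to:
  False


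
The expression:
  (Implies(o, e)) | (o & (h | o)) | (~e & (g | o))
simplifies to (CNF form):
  True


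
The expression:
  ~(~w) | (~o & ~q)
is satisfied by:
  {w: True, o: False, q: False}
  {q: True, w: True, o: False}
  {w: True, o: True, q: False}
  {q: True, w: True, o: True}
  {q: False, o: False, w: False}


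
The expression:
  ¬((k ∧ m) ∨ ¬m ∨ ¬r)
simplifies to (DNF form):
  m ∧ r ∧ ¬k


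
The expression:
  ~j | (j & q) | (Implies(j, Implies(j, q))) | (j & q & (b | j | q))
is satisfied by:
  {q: True, j: False}
  {j: False, q: False}
  {j: True, q: True}


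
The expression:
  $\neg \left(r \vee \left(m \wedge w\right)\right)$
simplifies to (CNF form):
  $\neg r \wedge \left(\neg m \vee \neg w\right)$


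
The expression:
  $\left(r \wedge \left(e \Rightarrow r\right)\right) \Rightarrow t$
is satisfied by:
  {t: True, r: False}
  {r: False, t: False}
  {r: True, t: True}


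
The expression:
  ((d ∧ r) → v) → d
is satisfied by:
  {d: True}


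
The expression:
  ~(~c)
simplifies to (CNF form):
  c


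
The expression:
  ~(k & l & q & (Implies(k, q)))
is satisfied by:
  {l: False, k: False, q: False}
  {q: True, l: False, k: False}
  {k: True, l: False, q: False}
  {q: True, k: True, l: False}
  {l: True, q: False, k: False}
  {q: True, l: True, k: False}
  {k: True, l: True, q: False}


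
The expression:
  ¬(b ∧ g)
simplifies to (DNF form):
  ¬b ∨ ¬g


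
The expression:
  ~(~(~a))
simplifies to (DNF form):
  ~a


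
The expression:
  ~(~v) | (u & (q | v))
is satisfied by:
  {q: True, v: True, u: True}
  {q: True, v: True, u: False}
  {v: True, u: True, q: False}
  {v: True, u: False, q: False}
  {q: True, u: True, v: False}


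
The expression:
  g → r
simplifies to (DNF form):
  r ∨ ¬g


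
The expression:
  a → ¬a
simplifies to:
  ¬a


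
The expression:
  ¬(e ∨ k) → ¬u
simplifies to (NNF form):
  e ∨ k ∨ ¬u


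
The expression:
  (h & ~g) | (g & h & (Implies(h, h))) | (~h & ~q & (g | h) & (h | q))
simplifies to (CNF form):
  h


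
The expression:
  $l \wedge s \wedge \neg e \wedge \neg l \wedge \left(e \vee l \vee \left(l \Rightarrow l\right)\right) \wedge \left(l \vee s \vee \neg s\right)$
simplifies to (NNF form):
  $\text{False}$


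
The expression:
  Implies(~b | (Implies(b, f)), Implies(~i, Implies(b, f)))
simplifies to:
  True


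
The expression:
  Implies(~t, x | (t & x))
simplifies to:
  t | x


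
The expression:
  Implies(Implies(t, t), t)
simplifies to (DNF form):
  t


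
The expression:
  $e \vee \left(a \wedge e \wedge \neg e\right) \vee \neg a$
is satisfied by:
  {e: True, a: False}
  {a: False, e: False}
  {a: True, e: True}


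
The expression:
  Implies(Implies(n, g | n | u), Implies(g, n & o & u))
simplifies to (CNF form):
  (n | ~g) & (o | ~g) & (u | ~g)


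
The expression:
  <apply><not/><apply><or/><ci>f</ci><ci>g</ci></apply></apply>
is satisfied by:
  {g: False, f: False}


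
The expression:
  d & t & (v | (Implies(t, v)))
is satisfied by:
  {t: True, d: True, v: True}


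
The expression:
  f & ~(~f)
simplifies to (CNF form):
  f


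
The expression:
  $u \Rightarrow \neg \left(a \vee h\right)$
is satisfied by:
  {a: False, u: False, h: False}
  {h: True, a: False, u: False}
  {a: True, h: False, u: False}
  {h: True, a: True, u: False}
  {u: True, h: False, a: False}


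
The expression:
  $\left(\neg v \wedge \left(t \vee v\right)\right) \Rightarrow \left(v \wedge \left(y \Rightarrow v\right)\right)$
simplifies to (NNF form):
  $v \vee \neg t$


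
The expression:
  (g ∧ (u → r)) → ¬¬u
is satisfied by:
  {u: True, g: False}
  {g: False, u: False}
  {g: True, u: True}


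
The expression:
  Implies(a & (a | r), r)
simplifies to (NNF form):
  r | ~a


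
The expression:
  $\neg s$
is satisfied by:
  {s: False}


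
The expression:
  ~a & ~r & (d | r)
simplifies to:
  d & ~a & ~r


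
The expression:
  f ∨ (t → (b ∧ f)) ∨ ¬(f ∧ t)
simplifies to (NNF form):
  True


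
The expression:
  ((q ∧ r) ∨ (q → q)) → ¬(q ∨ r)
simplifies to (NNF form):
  ¬q ∧ ¬r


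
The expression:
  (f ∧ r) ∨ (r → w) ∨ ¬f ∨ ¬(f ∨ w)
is always true.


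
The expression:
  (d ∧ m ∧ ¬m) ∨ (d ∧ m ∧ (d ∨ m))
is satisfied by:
  {m: True, d: True}


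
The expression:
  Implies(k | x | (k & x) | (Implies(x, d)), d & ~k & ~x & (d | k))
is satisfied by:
  {d: True, x: False, k: False}


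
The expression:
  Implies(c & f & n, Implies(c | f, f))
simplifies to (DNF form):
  True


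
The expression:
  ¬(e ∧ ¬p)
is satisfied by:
  {p: True, e: False}
  {e: False, p: False}
  {e: True, p: True}


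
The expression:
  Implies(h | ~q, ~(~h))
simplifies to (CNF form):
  h | q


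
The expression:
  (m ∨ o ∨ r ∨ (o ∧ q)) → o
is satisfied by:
  {o: True, m: False, r: False}
  {r: True, o: True, m: False}
  {o: True, m: True, r: False}
  {r: True, o: True, m: True}
  {r: False, m: False, o: False}


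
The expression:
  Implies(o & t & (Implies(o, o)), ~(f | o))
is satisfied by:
  {o: False, t: False}
  {t: True, o: False}
  {o: True, t: False}


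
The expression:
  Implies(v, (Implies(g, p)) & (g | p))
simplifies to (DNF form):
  p | ~v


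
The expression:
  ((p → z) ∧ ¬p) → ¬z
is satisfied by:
  {p: True, z: False}
  {z: False, p: False}
  {z: True, p: True}


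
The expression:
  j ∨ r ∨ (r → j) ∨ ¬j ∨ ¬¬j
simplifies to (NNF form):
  True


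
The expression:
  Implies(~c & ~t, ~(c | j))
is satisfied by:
  {t: True, c: True, j: False}
  {t: True, c: False, j: False}
  {c: True, t: False, j: False}
  {t: False, c: False, j: False}
  {j: True, t: True, c: True}
  {j: True, t: True, c: False}
  {j: True, c: True, t: False}


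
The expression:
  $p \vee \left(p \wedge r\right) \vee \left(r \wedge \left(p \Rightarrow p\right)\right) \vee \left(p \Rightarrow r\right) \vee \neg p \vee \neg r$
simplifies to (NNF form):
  $\text{True}$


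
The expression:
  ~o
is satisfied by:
  {o: False}


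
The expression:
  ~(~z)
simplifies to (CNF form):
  z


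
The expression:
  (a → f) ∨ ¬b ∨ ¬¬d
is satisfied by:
  {d: True, f: True, b: False, a: False}
  {d: True, f: False, b: False, a: False}
  {f: True, a: False, d: False, b: False}
  {a: False, f: False, d: False, b: False}
  {a: True, d: True, f: True, b: False}
  {a: True, d: True, f: False, b: False}
  {a: True, f: True, d: False, b: False}
  {a: True, f: False, d: False, b: False}
  {b: True, d: True, f: True, a: False}
  {b: True, d: True, f: False, a: False}
  {b: True, f: True, d: False, a: False}
  {b: True, f: False, d: False, a: False}
  {a: True, b: True, d: True, f: True}
  {a: True, b: True, d: True, f: False}
  {a: True, b: True, f: True, d: False}


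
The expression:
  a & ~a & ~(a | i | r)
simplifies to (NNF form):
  False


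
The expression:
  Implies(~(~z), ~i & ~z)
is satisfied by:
  {z: False}


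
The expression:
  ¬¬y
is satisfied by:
  {y: True}


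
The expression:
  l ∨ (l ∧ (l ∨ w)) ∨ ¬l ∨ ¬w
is always true.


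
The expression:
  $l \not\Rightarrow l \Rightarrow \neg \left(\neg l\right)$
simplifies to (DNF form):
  $\text{True}$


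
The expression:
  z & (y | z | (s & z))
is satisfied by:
  {z: True}


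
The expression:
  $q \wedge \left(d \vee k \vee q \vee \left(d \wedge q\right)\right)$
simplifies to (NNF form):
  $q$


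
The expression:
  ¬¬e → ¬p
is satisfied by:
  {p: False, e: False}
  {e: True, p: False}
  {p: True, e: False}


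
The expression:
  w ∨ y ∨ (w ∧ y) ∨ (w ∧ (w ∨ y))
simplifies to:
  w ∨ y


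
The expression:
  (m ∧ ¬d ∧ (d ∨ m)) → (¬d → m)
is always true.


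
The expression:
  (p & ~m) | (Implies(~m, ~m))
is always true.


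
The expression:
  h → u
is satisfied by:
  {u: True, h: False}
  {h: False, u: False}
  {h: True, u: True}


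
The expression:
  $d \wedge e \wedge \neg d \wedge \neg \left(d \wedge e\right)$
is never true.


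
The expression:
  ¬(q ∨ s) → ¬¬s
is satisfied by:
  {q: True, s: True}
  {q: True, s: False}
  {s: True, q: False}


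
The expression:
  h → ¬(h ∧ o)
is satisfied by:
  {h: False, o: False}
  {o: True, h: False}
  {h: True, o: False}


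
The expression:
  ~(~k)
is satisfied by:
  {k: True}


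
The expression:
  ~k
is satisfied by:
  {k: False}


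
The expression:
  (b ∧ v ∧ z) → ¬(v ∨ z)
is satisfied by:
  {v: False, z: False, b: False}
  {b: True, v: False, z: False}
  {z: True, v: False, b: False}
  {b: True, z: True, v: False}
  {v: True, b: False, z: False}
  {b: True, v: True, z: False}
  {z: True, v: True, b: False}


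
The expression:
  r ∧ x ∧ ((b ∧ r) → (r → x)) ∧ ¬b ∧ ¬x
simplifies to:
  False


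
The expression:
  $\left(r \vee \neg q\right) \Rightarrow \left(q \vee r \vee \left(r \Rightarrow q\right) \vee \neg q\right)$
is always true.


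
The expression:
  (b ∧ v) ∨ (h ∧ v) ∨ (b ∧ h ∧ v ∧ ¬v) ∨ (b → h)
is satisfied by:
  {v: True, h: True, b: False}
  {v: True, h: False, b: False}
  {h: True, v: False, b: False}
  {v: False, h: False, b: False}
  {b: True, v: True, h: True}
  {b: True, v: True, h: False}
  {b: True, h: True, v: False}


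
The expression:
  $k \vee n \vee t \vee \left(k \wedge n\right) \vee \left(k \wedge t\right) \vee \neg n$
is always true.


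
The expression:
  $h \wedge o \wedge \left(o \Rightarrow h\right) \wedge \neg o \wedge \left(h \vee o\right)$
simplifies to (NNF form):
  $\text{False}$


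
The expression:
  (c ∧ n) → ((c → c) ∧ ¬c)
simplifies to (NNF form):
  ¬c ∨ ¬n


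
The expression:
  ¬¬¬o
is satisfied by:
  {o: False}


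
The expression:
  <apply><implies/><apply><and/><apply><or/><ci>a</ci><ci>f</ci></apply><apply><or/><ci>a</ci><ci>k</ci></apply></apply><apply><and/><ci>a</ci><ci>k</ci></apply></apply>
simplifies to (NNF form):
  <apply><or/><apply><and/><ci>a</ci><ci>k</ci></apply><apply><and/><apply><not/><ci>a</ci></apply><apply><not/><ci>f</ci></apply></apply><apply><and/><apply><not/><ci>a</ci></apply><apply><not/><ci>k</ci></apply></apply></apply>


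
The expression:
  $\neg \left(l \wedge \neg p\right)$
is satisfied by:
  {p: True, l: False}
  {l: False, p: False}
  {l: True, p: True}


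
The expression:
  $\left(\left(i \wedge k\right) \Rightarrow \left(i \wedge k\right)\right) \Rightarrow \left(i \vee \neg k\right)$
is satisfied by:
  {i: True, k: False}
  {k: False, i: False}
  {k: True, i: True}


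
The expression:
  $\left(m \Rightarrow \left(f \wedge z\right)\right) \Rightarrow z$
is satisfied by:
  {z: True, m: True}
  {z: True, m: False}
  {m: True, z: False}


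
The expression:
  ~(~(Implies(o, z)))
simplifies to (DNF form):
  z | ~o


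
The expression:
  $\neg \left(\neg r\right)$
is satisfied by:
  {r: True}


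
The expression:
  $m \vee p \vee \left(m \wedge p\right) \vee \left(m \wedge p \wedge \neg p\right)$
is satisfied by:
  {m: True, p: True}
  {m: True, p: False}
  {p: True, m: False}


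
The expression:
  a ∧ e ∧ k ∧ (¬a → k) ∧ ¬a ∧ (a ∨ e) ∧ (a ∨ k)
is never true.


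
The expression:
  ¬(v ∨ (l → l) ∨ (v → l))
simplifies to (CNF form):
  False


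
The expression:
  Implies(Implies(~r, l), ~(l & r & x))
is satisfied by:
  {l: False, x: False, r: False}
  {r: True, l: False, x: False}
  {x: True, l: False, r: False}
  {r: True, x: True, l: False}
  {l: True, r: False, x: False}
  {r: True, l: True, x: False}
  {x: True, l: True, r: False}


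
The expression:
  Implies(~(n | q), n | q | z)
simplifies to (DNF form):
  n | q | z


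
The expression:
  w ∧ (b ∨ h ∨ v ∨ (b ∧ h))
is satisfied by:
  {w: True, b: True, v: True, h: True}
  {w: True, b: True, v: True, h: False}
  {w: True, b: True, h: True, v: False}
  {w: True, b: True, h: False, v: False}
  {w: True, v: True, h: True, b: False}
  {w: True, v: True, h: False, b: False}
  {w: True, v: False, h: True, b: False}


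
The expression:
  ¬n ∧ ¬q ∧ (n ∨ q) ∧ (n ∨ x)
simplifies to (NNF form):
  False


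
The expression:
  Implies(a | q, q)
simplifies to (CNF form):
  q | ~a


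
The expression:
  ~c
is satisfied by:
  {c: False}


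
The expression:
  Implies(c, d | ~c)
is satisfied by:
  {d: True, c: False}
  {c: False, d: False}
  {c: True, d: True}


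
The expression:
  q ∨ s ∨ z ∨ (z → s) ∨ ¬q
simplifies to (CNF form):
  True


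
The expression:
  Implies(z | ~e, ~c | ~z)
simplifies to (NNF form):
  ~c | ~z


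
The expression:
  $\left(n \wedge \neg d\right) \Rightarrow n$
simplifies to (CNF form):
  $\text{True}$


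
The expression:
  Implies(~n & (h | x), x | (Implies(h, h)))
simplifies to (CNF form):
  True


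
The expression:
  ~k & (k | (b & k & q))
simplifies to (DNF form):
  False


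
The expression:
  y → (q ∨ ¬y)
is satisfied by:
  {q: True, y: False}
  {y: False, q: False}
  {y: True, q: True}


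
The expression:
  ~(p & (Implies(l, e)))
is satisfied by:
  {l: True, e: False, p: False}
  {e: False, p: False, l: False}
  {l: True, e: True, p: False}
  {e: True, l: False, p: False}
  {p: True, l: True, e: False}


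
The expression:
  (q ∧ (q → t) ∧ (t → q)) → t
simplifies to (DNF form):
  True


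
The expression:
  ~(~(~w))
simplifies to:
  ~w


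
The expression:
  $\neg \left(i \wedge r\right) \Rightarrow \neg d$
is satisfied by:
  {r: True, i: True, d: False}
  {r: True, i: False, d: False}
  {i: True, r: False, d: False}
  {r: False, i: False, d: False}
  {r: True, d: True, i: True}


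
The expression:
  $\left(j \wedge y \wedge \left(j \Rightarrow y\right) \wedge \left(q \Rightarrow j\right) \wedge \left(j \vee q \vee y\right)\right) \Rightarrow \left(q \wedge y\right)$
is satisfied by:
  {q: True, y: False, j: False}
  {q: False, y: False, j: False}
  {j: True, q: True, y: False}
  {j: True, q: False, y: False}
  {y: True, q: True, j: False}
  {y: True, q: False, j: False}
  {y: True, j: True, q: True}


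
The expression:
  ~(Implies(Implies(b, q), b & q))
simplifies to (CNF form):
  ~b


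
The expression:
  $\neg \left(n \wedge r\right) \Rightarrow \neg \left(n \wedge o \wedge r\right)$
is always true.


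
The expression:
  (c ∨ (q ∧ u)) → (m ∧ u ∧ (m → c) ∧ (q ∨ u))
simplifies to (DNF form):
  (¬c ∧ ¬q) ∨ (¬c ∧ ¬u) ∨ (c ∧ m ∧ u)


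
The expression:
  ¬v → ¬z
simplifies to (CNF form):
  v ∨ ¬z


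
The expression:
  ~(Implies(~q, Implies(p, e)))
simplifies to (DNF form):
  p & ~e & ~q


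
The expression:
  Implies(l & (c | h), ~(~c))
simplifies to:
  c | ~h | ~l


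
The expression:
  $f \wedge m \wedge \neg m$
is never true.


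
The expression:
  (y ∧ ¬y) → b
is always true.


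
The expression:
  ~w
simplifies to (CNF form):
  ~w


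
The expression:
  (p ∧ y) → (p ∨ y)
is always true.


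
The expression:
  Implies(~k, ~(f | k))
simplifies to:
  k | ~f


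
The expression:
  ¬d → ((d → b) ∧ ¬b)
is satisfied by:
  {d: True, b: False}
  {b: False, d: False}
  {b: True, d: True}


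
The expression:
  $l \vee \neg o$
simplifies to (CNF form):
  $l \vee \neg o$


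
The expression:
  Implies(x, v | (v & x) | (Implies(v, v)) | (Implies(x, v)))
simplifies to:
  True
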